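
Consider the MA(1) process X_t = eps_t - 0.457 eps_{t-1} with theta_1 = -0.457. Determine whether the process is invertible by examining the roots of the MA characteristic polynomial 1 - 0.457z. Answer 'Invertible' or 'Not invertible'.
\text{Invertible}

The MA(q) characteristic polynomial is P(z) = 1 - 0.457z.
Invertibility requires all roots to lie outside the unit circle, i.e. |z| > 1 for every root.
This is linear in z: 1 + (-0.457) z = 0  =>  z = -1/(-0.457) = 2.188184,  |z| = 2.188184.
Moduli of all roots: 2.1882.
All moduli strictly greater than 1? Yes.
Verdict: Invertible.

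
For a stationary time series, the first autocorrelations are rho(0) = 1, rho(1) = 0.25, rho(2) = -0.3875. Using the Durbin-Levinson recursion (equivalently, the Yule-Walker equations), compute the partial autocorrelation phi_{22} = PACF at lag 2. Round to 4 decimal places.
\phi_{22} = -0.4800

The PACF at lag k is phi_{kk}, the last component of the solution
to the Yule-Walker system G_k phi = r_k where
  (G_k)_{ij} = rho(|i - j|), (r_k)_i = rho(i), i,j = 1..k.
Equivalently, Durbin-Levinson gives phi_{kk} iteratively:
  phi_{11} = rho(1)
  phi_{kk} = [rho(k) - sum_{j=1..k-1} phi_{k-1,j} rho(k-j)]
            / [1 - sum_{j=1..k-1} phi_{k-1,j} rho(j)],
  phi_{k,j} = phi_{k-1,j} - phi_{kk} phi_{k-1,k-j},  j = 1..k-1.
Step k = 1:
  phi_11 = rho(1) = 0.25.
Step k = 2:
  phi_22 = [rho(2) - phi_11 rho(1)] / [1 - phi_11 rho(1)] = [-0.3875 - (0.25)(0.25)] / [1 - (0.25)(0.25)]
         = -0.45 / 0.9375 = -0.48.
Therefore phi_{22} = -0.4800.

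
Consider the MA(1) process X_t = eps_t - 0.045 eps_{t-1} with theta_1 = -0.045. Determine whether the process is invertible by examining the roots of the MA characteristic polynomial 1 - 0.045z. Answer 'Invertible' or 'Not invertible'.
\text{Invertible}

The MA(q) characteristic polynomial is P(z) = 1 - 0.045z.
Invertibility requires all roots to lie outside the unit circle, i.e. |z| > 1 for every root.
This is linear in z: 1 + (-0.045) z = 0  =>  z = -1/(-0.045) = 22.222222,  |z| = 22.222222.
Moduli of all roots: 22.2222.
All moduli strictly greater than 1? Yes.
Verdict: Invertible.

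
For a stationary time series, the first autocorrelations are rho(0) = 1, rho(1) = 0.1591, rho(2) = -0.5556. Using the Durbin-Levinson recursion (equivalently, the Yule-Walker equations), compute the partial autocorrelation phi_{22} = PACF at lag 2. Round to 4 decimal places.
\phi_{22} = -0.5960

The PACF at lag k is phi_{kk}, the last component of the solution
to the Yule-Walker system G_k phi = r_k where
  (G_k)_{ij} = rho(|i - j|), (r_k)_i = rho(i), i,j = 1..k.
Equivalently, Durbin-Levinson gives phi_{kk} iteratively:
  phi_{11} = rho(1)
  phi_{kk} = [rho(k) - sum_{j=1..k-1} phi_{k-1,j} rho(k-j)]
            / [1 - sum_{j=1..k-1} phi_{k-1,j} rho(j)],
  phi_{k,j} = phi_{k-1,j} - phi_{kk} phi_{k-1,k-j},  j = 1..k-1.
Step k = 1:
  phi_11 = rho(1) = 0.1591.
Step k = 2:
  phi_22 = [rho(2) - phi_11 rho(1)] / [1 - phi_11 rho(1)] = [-0.5556 - (0.1591)(0.1591)] / [1 - (0.1591)(0.1591)]
         = -0.58091281 / 0.97468719 = -0.596.
Therefore phi_{22} = -0.5960.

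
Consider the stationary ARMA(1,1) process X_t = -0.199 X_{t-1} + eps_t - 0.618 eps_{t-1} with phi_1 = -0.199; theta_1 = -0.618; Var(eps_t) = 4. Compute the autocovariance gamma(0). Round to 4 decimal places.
\gamma(0) = 6.7800

Multiply the model equation by X_{t-k} and take expectations. With theta_0 = psi_0 = 1 and psi_j the MA(infinity) weights, this gives
  gamma(k) - sum_i phi_i gamma(k-i) = c_k,
  c_k = sigma^2 * sum_{j=k..q} theta_j psi_{j-k}   (c_k = 0 for k > q),
using gamma(-m) = gamma(m).
psi-weights needed (psi_j = theta_j + sum_i phi_i psi_{j-i}):
  psi_1 = theta_1 + phi_1 = -0.618 + (-0.199) = -0.817
Right-hand sides:
  c_0 = sigma^2 (1 + theta_1 psi_1) = 4 * (1 + (-0.618)(-0.817)) = 4 * 1.504906 = 6.019624
  c_1 = sigma^2 theta_1 = 4 * (-0.618) = -2.472
  c_2 = 0
Equations for k = 0 and k = 1 (AR order 1):
  gamma(0) = phi_1 gamma(1) + c_0
  gamma(1) = phi_1 gamma(0) + c_1
Substituting the second into the first: gamma(0) (1 - phi_1^2) = c_0 + phi_1 c_1, so
  gamma(0) = (c_0 + phi_1 c_1) / (1 - phi_1^2) = (6.019624 + (-0.199)(-2.472)) / (1 - (-0.199)^2) = 6.511552 / 0.960399 = 6.780049.
Therefore gamma(0) = 6.7800 (to 4 decimal places).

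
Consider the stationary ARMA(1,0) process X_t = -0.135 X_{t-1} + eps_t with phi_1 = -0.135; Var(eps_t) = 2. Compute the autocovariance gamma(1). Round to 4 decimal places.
\gamma(1) = -0.2750

Multiply the model equation by X_{t-k} and take expectations. With theta_0 = psi_0 = 1 and psi_j the MA(infinity) weights, this gives
  gamma(k) - sum_i phi_i gamma(k-i) = c_k,
  c_k = sigma^2 * sum_{j=k..q} theta_j psi_{j-k}   (c_k = 0 for k > q),
using gamma(-m) = gamma(m).
Pure AR (q = 0): c_0 = sigma^2 = 2, c_k = 0 for k >= 1.
Equations for k = 0 and k = 1 (AR order 1):
  gamma(0) = phi_1 gamma(1) + c_0
  gamma(1) = phi_1 gamma(0) + c_1
Substituting the second into the first: gamma(0) (1 - phi_1^2) = c_0 + phi_1 c_1, so
  gamma(0) = c_0 / (1 - phi_1^2) = 2 / (1 - (-0.135)^2) = 2 / 0.981775 = 2.037127.
  gamma(1) = phi_1 gamma(0) = (-0.135)(2.037127) = -0.275012.
Therefore gamma(1) = -0.2750 (to 4 decimal places).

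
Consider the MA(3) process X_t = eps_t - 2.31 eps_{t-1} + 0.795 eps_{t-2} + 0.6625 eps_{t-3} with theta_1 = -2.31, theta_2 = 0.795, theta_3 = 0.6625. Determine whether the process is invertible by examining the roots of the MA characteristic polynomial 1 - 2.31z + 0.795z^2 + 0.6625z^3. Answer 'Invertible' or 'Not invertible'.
\text{Not invertible}

The MA(q) characteristic polynomial is P(z) = 1 - 2.31z + 0.795z^2 + 0.6625z^3.
Invertibility requires all roots to lie outside the unit circle, i.e. |z| > 1 for every root.
Degree 3: look for a simple real root z0 first, then factor out (1 - z/z0) and solve the remaining quadratic.
Testing z0 = 0.8: P(0.8) = 1 + (-2.31)(0.8) + (0.795)(0.8)^2 + (0.6625)(0.8)^3
  = 1 + (-1.848) + (0.5088) + (0.3392) = 0.  So z_0 = 0.8 is a root, |z_0| = 0.8.
Divide out the factor (1 - 1.25 z) = (1 - z/z0) (since 1/z0 = 1.25):
  P(z) = (1 - 1.25 z)(1 + (-1.06) z + (-0.53) z^2)
  [check: z-coef -1.06 - (1.25) = -2.31; z^2-coef -0.53 - (1.25)(-1.06) = 0.795; z^3-coef -(1.25)(-0.53) = 0.6625.]
Remaining roots from the quadratic factor 1 + (-1.06) z + (-0.53) z^2:
  Set 1 + (-1.06) z + (-0.53) z^2 = 0, i.e. a z^2 + b z + c = 0 with a = -0.53, b = -1.06, c = 1.
  Discriminant D = b^2 - 4ac = (-1.06)^2 - 4*(-0.53)*1 = 1.1236 - (-2.12) = 3.2436.
  D >= 0, so the roots are real: z = (-b +/- sqrt(D)) / (2a) = (1.06 +/- 1.801) / (-1.06).
    z_1 = (1.06 + 1.801) / (-1.06) = -2.6991,   |z_1| = 2.6991.
    z_2 = (1.06 - 1.801) / (-1.06) = 0.6991,   |z_2| = 0.6991.
Moduli of all roots: 0.8000, 2.6991, 0.6991.
All moduli strictly greater than 1? No.
Verdict: Not invertible.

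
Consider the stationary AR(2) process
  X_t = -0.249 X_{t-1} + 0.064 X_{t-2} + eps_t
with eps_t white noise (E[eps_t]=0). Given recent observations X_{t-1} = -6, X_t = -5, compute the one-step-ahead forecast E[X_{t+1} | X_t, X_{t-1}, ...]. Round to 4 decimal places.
E[X_{t+1} \mid \mathcal F_t] = 0.8610

For an AR(p) model X_t = c + sum_i phi_i X_{t-i} + eps_t, the
one-step-ahead conditional mean is
  E[X_{t+1} | X_t, ...] = c + sum_i phi_i X_{t+1-i}.
Substitute known values:
  E[X_{t+1} | ...] = (-0.249) * (-5) + (0.064) * (-6)
                   = 0.8610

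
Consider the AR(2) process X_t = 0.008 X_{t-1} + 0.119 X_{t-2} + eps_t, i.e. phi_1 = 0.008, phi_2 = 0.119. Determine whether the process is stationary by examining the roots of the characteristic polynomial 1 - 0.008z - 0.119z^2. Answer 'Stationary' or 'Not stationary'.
\text{Stationary}

The AR(p) characteristic polynomial is P(z) = 1 - 0.008z - 0.119z^2.
Stationarity requires all roots to lie outside the unit circle, i.e. |z| > 1 for every root.
Set 1 + (-0.008) z + (-0.119) z^2 = 0, i.e. a z^2 + b z + c = 0 with a = -0.119, b = -0.008, c = 1.
Discriminant D = b^2 - 4ac = (-0.008)^2 - 4*(-0.119)*1 = 0.000064 - (-0.476) = 0.476064.
D >= 0, so the roots are real: z = (-b +/- sqrt(D)) / (2a) = (0.008 +/- 0.689974) / (-0.238).
  z_1 = (0.008 + 0.689974) / (-0.238) = -2.9327,   |z_1| = 2.9327.
  z_2 = (0.008 - 0.689974) / (-0.238) = 2.8654,   |z_2| = 2.8654.
Moduli of all roots: 2.9327, 2.8654.
All moduli strictly greater than 1? Yes.
Verdict: Stationary.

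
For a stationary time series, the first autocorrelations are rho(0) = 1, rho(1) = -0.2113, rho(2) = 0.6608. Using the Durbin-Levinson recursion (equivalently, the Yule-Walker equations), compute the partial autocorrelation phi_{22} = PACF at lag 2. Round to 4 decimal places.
\phi_{22} = 0.6449

The PACF at lag k is phi_{kk}, the last component of the solution
to the Yule-Walker system G_k phi = r_k where
  (G_k)_{ij} = rho(|i - j|), (r_k)_i = rho(i), i,j = 1..k.
Equivalently, Durbin-Levinson gives phi_{kk} iteratively:
  phi_{11} = rho(1)
  phi_{kk} = [rho(k) - sum_{j=1..k-1} phi_{k-1,j} rho(k-j)]
            / [1 - sum_{j=1..k-1} phi_{k-1,j} rho(j)],
  phi_{k,j} = phi_{k-1,j} - phi_{kk} phi_{k-1,k-j},  j = 1..k-1.
Step k = 1:
  phi_11 = rho(1) = -0.2113.
Step k = 2:
  phi_22 = [rho(2) - phi_11 rho(1)] / [1 - phi_11 rho(1)] = [0.6608 - (-0.2113)(-0.2113)] / [1 - (-0.2113)(-0.2113)]
         = 0.61615231 / 0.95535231 = 0.6449.
Therefore phi_{22} = 0.6449.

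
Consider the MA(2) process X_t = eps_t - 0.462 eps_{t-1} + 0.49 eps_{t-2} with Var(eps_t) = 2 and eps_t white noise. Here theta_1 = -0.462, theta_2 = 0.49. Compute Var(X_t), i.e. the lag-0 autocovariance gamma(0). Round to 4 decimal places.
\gamma(0) = 2.9071

For an MA(q) process X_t = eps_t + sum_i theta_i eps_{t-i} with
Var(eps_t) = sigma^2, the variance is
  gamma(0) = sigma^2 * (1 + sum_i theta_i^2).
  sum_i theta_i^2 = (-0.462)^2 + (0.49)^2 = 0.213444 + 0.2401 = 0.453544.
  gamma(0) = 2 * (1 + 0.453544) = 2 * 1.453544 = 2.907088, which rounds to 2.9071.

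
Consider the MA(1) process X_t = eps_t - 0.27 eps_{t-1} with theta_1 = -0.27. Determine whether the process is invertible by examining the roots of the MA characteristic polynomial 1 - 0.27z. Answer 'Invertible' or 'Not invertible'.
\text{Invertible}

The MA(q) characteristic polynomial is P(z) = 1 - 0.27z.
Invertibility requires all roots to lie outside the unit circle, i.e. |z| > 1 for every root.
This is linear in z: 1 + (-0.27) z = 0  =>  z = -1/(-0.27) = 3.703704,  |z| = 3.703704.
Moduli of all roots: 3.7037.
All moduli strictly greater than 1? Yes.
Verdict: Invertible.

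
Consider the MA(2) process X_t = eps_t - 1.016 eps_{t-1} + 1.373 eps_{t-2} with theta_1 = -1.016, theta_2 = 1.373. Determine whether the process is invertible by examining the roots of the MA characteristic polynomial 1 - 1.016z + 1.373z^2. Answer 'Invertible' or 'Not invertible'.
\text{Not invertible}

The MA(q) characteristic polynomial is P(z) = 1 - 1.016z + 1.373z^2.
Invertibility requires all roots to lie outside the unit circle, i.e. |z| > 1 for every root.
Set 1 + (-1.016) z + (1.373) z^2 = 0, i.e. a z^2 + b z + c = 0 with a = 1.373, b = -1.016, c = 1.
Discriminant D = b^2 - 4ac = (-1.016)^2 - 4*(1.373)*1 = 1.032256 - (5.492) = -4.459744.
D < 0, so the roots are the complex-conjugate pair z = (-b +/- i sqrt(-D)) / (2a) = 0.37 +/- 0.769i.
For a conjugate pair |z|^2 = z * conj(z) = (product of roots) = c/a = 1/(1.373) = 0.728332, so |z| = sqrt(0.728332) = 0.8534 for both roots.
Moduli of all roots: 0.8534, 0.8534.
All moduli strictly greater than 1? No.
Verdict: Not invertible.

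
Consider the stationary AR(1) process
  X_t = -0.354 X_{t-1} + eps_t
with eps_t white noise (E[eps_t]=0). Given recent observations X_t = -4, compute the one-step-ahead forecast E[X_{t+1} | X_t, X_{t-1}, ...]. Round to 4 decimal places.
E[X_{t+1} \mid \mathcal F_t] = 1.4160

For an AR(p) model X_t = c + sum_i phi_i X_{t-i} + eps_t, the
one-step-ahead conditional mean is
  E[X_{t+1} | X_t, ...] = c + sum_i phi_i X_{t+1-i}.
Substitute known values:
  E[X_{t+1} | ...] = (-0.354) * (-4)
                   = 1.4160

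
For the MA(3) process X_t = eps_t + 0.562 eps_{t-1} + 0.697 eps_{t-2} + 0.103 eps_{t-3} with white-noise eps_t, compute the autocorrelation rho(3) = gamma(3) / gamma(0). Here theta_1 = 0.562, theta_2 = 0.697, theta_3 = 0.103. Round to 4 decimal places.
\rho(3) = 0.0568

For an MA(q) process with theta_0 = 1, the autocovariance is
  gamma(k) = sigma^2 * sum_{i=0..q-k} theta_i * theta_{i+k},
and rho(k) = gamma(k) / gamma(0). Sigma^2 cancels.
  numerator   = (1)*(0.103) = 0.103.
  denominator = (1)^2 + (0.562)^2 + (0.697)^2 + (0.103)^2 = 1.812262.
  rho(3) = 0.103 / 1.812262 = 0.0568.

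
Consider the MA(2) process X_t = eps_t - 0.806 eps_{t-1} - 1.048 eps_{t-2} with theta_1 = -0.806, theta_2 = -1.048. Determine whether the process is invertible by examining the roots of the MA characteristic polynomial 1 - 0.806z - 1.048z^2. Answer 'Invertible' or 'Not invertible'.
\text{Not invertible}

The MA(q) characteristic polynomial is P(z) = 1 - 0.806z - 1.048z^2.
Invertibility requires all roots to lie outside the unit circle, i.e. |z| > 1 for every root.
Set 1 + (-0.806) z + (-1.048) z^2 = 0, i.e. a z^2 + b z + c = 0 with a = -1.048, b = -0.806, c = 1.
Discriminant D = b^2 - 4ac = (-0.806)^2 - 4*(-1.048)*1 = 0.649636 - (-4.192) = 4.841636.
D >= 0, so the roots are real: z = (-b +/- sqrt(D)) / (2a) = (0.806 +/- 2.200372) / (-2.096).
  z_1 = (0.806 + 2.200372) / (-2.096) = -1.4343,   |z_1| = 1.4343.
  z_2 = (0.806 - 2.200372) / (-2.096) = 0.6653,   |z_2| = 0.6653.
Moduli of all roots: 1.4343, 0.6653.
All moduli strictly greater than 1? No.
Verdict: Not invertible.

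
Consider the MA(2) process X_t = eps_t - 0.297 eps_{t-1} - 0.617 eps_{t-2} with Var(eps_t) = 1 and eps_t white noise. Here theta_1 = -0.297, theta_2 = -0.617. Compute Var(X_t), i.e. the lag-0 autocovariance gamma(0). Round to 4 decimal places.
\gamma(0) = 1.4689

For an MA(q) process X_t = eps_t + sum_i theta_i eps_{t-i} with
Var(eps_t) = sigma^2, the variance is
  gamma(0) = sigma^2 * (1 + sum_i theta_i^2).
  sum_i theta_i^2 = (-0.297)^2 + (-0.617)^2 = 0.088209 + 0.380689 = 0.468898.
  gamma(0) = 1 * (1 + 0.468898) = 1 * 1.468898 = 1.468898, which rounds to 1.4689.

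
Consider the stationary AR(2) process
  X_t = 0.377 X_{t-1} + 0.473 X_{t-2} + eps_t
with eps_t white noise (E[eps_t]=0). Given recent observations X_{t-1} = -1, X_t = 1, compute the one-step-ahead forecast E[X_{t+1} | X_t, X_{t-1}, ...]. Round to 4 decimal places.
E[X_{t+1} \mid \mathcal F_t] = -0.0960

For an AR(p) model X_t = c + sum_i phi_i X_{t-i} + eps_t, the
one-step-ahead conditional mean is
  E[X_{t+1} | X_t, ...] = c + sum_i phi_i X_{t+1-i}.
Substitute known values:
  E[X_{t+1} | ...] = (0.377) * (1) + (0.473) * (-1)
                   = -0.0960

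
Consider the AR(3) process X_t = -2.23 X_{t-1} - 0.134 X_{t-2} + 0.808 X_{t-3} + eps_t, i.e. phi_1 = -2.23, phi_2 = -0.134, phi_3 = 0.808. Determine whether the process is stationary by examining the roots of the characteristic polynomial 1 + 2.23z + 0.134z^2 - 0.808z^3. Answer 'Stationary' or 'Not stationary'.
\text{Not stationary}

The AR(p) characteristic polynomial is P(z) = 1 + 2.23z + 0.134z^2 - 0.808z^3.
Stationarity requires all roots to lie outside the unit circle, i.e. |z| > 1 for every root.
Degree 3: look for a simple real root z0 first, then factor out (1 - z/z0) and solve the remaining quadratic.
Testing z0 = -1.25: P(-1.25) = 1 + (2.23)(-1.25) + (0.134)(-1.25)^2 + (-0.808)(-1.25)^3
  = 1 + (-2.7875) + (0.209375) + (1.578125) = 0.  So z_0 = -1.25 is a root, |z_0| = 1.25.
Divide out the factor (1 + 0.8 z) = (1 - z/z0) (since 1/z0 = -0.8):
  P(z) = (1 + 0.8 z)(1 + (1.43) z + (-1.01) z^2)
  [check: z-coef 1.43 - (-0.8) = 2.23; z^2-coef -1.01 - (-0.8)(1.43) = 0.134; z^3-coef -(-0.8)(-1.01) = -0.808.]
Remaining roots from the quadratic factor 1 + (1.43) z + (-1.01) z^2:
  Set 1 + (1.43) z + (-1.01) z^2 = 0, i.e. a z^2 + b z + c = 0 with a = -1.01, b = 1.43, c = 1.
  Discriminant D = b^2 - 4ac = (1.43)^2 - 4*(-1.01)*1 = 2.0449 - (-4.04) = 6.0849.
  D >= 0, so the roots are real: z = (-b +/- sqrt(D)) / (2a) = (-1.43 +/- 2.466759) / (-2.02).
    z_1 = (-1.43 + 2.466759) / (-2.02) = -0.5132,   |z_1| = 0.5132.
    z_2 = (-1.43 - 2.466759) / (-2.02) = 1.9291,   |z_2| = 1.9291.
Moduli of all roots: 1.2500, 0.5132, 1.9291.
All moduli strictly greater than 1? No.
Verdict: Not stationary.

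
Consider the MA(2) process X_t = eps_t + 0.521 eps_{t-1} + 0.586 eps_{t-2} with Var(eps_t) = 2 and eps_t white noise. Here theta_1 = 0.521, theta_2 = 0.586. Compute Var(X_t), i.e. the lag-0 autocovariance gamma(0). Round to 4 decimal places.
\gamma(0) = 3.2297

For an MA(q) process X_t = eps_t + sum_i theta_i eps_{t-i} with
Var(eps_t) = sigma^2, the variance is
  gamma(0) = sigma^2 * (1 + sum_i theta_i^2).
  sum_i theta_i^2 = (0.521)^2 + (0.586)^2 = 0.271441 + 0.343396 = 0.614837.
  gamma(0) = 2 * (1 + 0.614837) = 2 * 1.614837 = 3.229674, which rounds to 3.2297.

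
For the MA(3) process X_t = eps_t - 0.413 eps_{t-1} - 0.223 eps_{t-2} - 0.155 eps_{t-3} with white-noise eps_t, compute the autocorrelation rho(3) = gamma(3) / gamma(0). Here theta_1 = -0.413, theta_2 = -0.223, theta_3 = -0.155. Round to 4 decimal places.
\rho(3) = -0.1246

For an MA(q) process with theta_0 = 1, the autocovariance is
  gamma(k) = sigma^2 * sum_{i=0..q-k} theta_i * theta_{i+k},
and rho(k) = gamma(k) / gamma(0). Sigma^2 cancels.
  numerator   = (1)*(-0.155) = -0.155.
  denominator = (1)^2 + (-0.413)^2 + (-0.223)^2 + (-0.155)^2 = 1.244323.
  rho(3) = -0.155 / 1.244323 = -0.1246.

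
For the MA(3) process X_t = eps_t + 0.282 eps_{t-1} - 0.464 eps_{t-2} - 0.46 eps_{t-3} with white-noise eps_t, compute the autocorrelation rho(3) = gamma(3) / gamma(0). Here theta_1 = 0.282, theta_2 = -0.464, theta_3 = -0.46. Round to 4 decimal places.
\rho(3) = -0.3054

For an MA(q) process with theta_0 = 1, the autocovariance is
  gamma(k) = sigma^2 * sum_{i=0..q-k} theta_i * theta_{i+k},
and rho(k) = gamma(k) / gamma(0). Sigma^2 cancels.
  numerator   = (1)*(-0.46) = -0.46.
  denominator = (1)^2 + (0.282)^2 + (-0.464)^2 + (-0.46)^2 = 1.50642.
  rho(3) = -0.46 / 1.50642 = -0.3054.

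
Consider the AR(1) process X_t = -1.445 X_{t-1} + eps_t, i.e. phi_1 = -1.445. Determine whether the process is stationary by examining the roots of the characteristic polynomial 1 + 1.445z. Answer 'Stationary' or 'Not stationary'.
\text{Not stationary}

The AR(p) characteristic polynomial is P(z) = 1 + 1.445z.
Stationarity requires all roots to lie outside the unit circle, i.e. |z| > 1 for every root.
This is linear in z: 1 + (1.445) z = 0  =>  z = -1/(1.445) = -0.692042,  |z| = 0.692042.
Moduli of all roots: 0.6920.
All moduli strictly greater than 1? No.
Verdict: Not stationary.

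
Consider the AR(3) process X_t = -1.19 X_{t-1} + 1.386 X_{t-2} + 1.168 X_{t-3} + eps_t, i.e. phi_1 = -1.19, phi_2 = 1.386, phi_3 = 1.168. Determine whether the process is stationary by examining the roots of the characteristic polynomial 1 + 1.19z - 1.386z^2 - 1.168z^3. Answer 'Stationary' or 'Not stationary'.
\text{Not stationary}

The AR(p) characteristic polynomial is P(z) = 1 + 1.19z - 1.386z^2 - 1.168z^3.
Stationarity requires all roots to lie outside the unit circle, i.e. |z| > 1 for every root.
Degree 3: look for a simple real root z0 first, then factor out (1 - z/z0) and solve the remaining quadratic.
Testing z0 = -0.625: P(-0.625) = 1 + (1.19)(-0.625) + (-1.386)(-0.625)^2 + (-1.168)(-0.625)^3
  = 1 + (-0.74375) + (-0.541406) + (0.285156) = 0.  So z_0 = -0.625 is a root, |z_0| = 0.625.
Divide out the factor (1 + 1.6 z) = (1 - z/z0) (since 1/z0 = -1.6):
  P(z) = (1 + 1.6 z)(1 + (-0.41) z + (-0.73) z^2)
  [check: z-coef -0.41 - (-1.6) = 1.19; z^2-coef -0.73 - (-1.6)(-0.41) = -1.386; z^3-coef -(-1.6)(-0.73) = -1.168.]
Remaining roots from the quadratic factor 1 + (-0.41) z + (-0.73) z^2:
  Set 1 + (-0.41) z + (-0.73) z^2 = 0, i.e. a z^2 + b z + c = 0 with a = -0.73, b = -0.41, c = 1.
  Discriminant D = b^2 - 4ac = (-0.41)^2 - 4*(-0.73)*1 = 0.1681 - (-2.92) = 3.0881.
  D >= 0, so the roots are real: z = (-b +/- sqrt(D)) / (2a) = (0.41 +/- 1.757299) / (-1.46).
    z_1 = (0.41 + 1.757299) / (-1.46) = -1.4845,   |z_1| = 1.4845.
    z_2 = (0.41 - 1.757299) / (-1.46) = 0.9228,   |z_2| = 0.9228.
Moduli of all roots: 0.6250, 1.4845, 0.9228.
All moduli strictly greater than 1? No.
Verdict: Not stationary.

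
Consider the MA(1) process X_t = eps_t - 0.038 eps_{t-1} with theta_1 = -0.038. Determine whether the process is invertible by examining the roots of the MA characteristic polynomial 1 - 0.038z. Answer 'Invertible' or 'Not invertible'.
\text{Invertible}

The MA(q) characteristic polynomial is P(z) = 1 - 0.038z.
Invertibility requires all roots to lie outside the unit circle, i.e. |z| > 1 for every root.
This is linear in z: 1 + (-0.038) z = 0  =>  z = -1/(-0.038) = 26.315789,  |z| = 26.315789.
Moduli of all roots: 26.3158.
All moduli strictly greater than 1? Yes.
Verdict: Invertible.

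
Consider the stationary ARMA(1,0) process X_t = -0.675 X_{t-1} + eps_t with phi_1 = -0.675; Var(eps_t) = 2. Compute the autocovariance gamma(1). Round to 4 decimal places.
\gamma(1) = -2.4799

Multiply the model equation by X_{t-k} and take expectations. With theta_0 = psi_0 = 1 and psi_j the MA(infinity) weights, this gives
  gamma(k) - sum_i phi_i gamma(k-i) = c_k,
  c_k = sigma^2 * sum_{j=k..q} theta_j psi_{j-k}   (c_k = 0 for k > q),
using gamma(-m) = gamma(m).
Pure AR (q = 0): c_0 = sigma^2 = 2, c_k = 0 for k >= 1.
Equations for k = 0 and k = 1 (AR order 1):
  gamma(0) = phi_1 gamma(1) + c_0
  gamma(1) = phi_1 gamma(0) + c_1
Substituting the second into the first: gamma(0) (1 - phi_1^2) = c_0 + phi_1 c_1, so
  gamma(0) = c_0 / (1 - phi_1^2) = 2 / (1 - (-0.675)^2) = 2 / 0.544375 = 3.673938.
  gamma(1) = phi_1 gamma(0) = (-0.675)(3.673938) = -2.479908.
Therefore gamma(1) = -2.4799 (to 4 decimal places).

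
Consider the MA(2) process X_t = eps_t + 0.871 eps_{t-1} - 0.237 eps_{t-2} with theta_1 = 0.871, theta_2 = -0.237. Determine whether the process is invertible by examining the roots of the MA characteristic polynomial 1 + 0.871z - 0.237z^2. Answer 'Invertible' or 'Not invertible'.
\text{Not invertible}

The MA(q) characteristic polynomial is P(z) = 1 + 0.871z - 0.237z^2.
Invertibility requires all roots to lie outside the unit circle, i.e. |z| > 1 for every root.
Set 1 + (0.871) z + (-0.237) z^2 = 0, i.e. a z^2 + b z + c = 0 with a = -0.237, b = 0.871, c = 1.
Discriminant D = b^2 - 4ac = (0.871)^2 - 4*(-0.237)*1 = 0.758641 - (-0.948) = 1.706641.
D >= 0, so the roots are real: z = (-b +/- sqrt(D)) / (2a) = (-0.871 +/- 1.306385) / (-0.474).
  z_1 = (-0.871 + 1.306385) / (-0.474) = -0.9185,   |z_1| = 0.9185.
  z_2 = (-0.871 - 1.306385) / (-0.474) = 4.5936,   |z_2| = 4.5936.
Moduli of all roots: 0.9185, 4.5936.
All moduli strictly greater than 1? No.
Verdict: Not invertible.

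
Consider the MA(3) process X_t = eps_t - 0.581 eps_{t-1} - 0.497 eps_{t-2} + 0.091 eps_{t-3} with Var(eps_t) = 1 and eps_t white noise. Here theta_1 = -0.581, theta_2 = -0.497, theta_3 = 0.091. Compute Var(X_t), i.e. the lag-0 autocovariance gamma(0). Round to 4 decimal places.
\gamma(0) = 1.5929

For an MA(q) process X_t = eps_t + sum_i theta_i eps_{t-i} with
Var(eps_t) = sigma^2, the variance is
  gamma(0) = sigma^2 * (1 + sum_i theta_i^2).
  sum_i theta_i^2 = (-0.581)^2 + (-0.497)^2 + (0.091)^2 = 0.337561 + 0.247009 + 0.008281 = 0.592851.
  gamma(0) = 1 * (1 + 0.592851) = 1 * 1.592851 = 1.592851, which rounds to 1.5929.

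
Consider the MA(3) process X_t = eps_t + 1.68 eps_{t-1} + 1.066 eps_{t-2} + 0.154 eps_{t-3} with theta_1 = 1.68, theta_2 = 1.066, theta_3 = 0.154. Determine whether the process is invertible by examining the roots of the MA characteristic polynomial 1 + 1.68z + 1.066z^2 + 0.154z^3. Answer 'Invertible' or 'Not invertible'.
\text{Invertible}

The MA(q) characteristic polynomial is P(z) = 1 + 1.68z + 1.066z^2 + 0.154z^3.
Invertibility requires all roots to lie outside the unit circle, i.e. |z| > 1 for every root.
Degree 3: look for a simple real root z0 first, then factor out (1 - z/z0) and solve the remaining quadratic.
Testing z0 = -5: P(-5) = 1 + (1.68)(-5) + (1.066)(-5)^2 + (0.154)(-5)^3
  = 1 + (-8.4) + (26.65) + (-19.25) = 0.  So z_0 = -5 is a root, |z_0| = 5.
Divide out the factor (1 + 0.2 z) = (1 - z/z0) (since 1/z0 = -0.2):
  P(z) = (1 + 0.2 z)(1 + (1.48) z + (0.77) z^2)
  [check: z-coef 1.48 - (-0.2) = 1.68; z^2-coef 0.77 - (-0.2)(1.48) = 1.066; z^3-coef -(-0.2)(0.77) = 0.154.]
Remaining roots from the quadratic factor 1 + (1.48) z + (0.77) z^2:
  Set 1 + (1.48) z + (0.77) z^2 = 0, i.e. a z^2 + b z + c = 0 with a = 0.77, b = 1.48, c = 1.
  Discriminant D = b^2 - 4ac = (1.48)^2 - 4*(0.77)*1 = 2.1904 - (3.08) = -0.8896.
  D < 0, so the roots are the complex-conjugate pair z = (-b +/- i sqrt(-D)) / (2a) = -0.961 +/- 0.6125i.
  For a conjugate pair |z|^2 = z * conj(z) = (product of roots) = c/a = 1/(0.77) = 1.298701, so |z| = sqrt(1.298701) = 1.1396 for both roots.
Moduli of all roots: 5.0000, 1.1396, 1.1396.
All moduli strictly greater than 1? Yes.
Verdict: Invertible.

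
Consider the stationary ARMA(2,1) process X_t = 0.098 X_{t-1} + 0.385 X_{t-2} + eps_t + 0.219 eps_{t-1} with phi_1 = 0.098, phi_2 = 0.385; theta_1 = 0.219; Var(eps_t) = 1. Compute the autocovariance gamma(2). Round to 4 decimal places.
\gamma(2) = 0.5743

Multiply the model equation by X_{t-k} and take expectations. With theta_0 = psi_0 = 1 and psi_j the MA(infinity) weights, this gives
  gamma(k) - sum_i phi_i gamma(k-i) = c_k,
  c_k = sigma^2 * sum_{j=k..q} theta_j psi_{j-k}   (c_k = 0 for k > q),
using gamma(-m) = gamma(m).
psi-weights needed (psi_j = theta_j + sum_i phi_i psi_{j-i}):
  psi_1 = theta_1 + phi_1 = 0.219 + (0.098) = 0.317
Right-hand sides:
  c_0 = sigma^2 (1 + theta_1 psi_1) = 1 * (1 + (0.219)(0.317)) = 1 * 1.069423 = 1.069423
  c_1 = sigma^2 theta_1 = 1 * (0.219) = 0.219
  c_2 = 0
Equations for k = 0, 1, 2 (AR order 2, c_2 = 0):
  (E0) gamma(0) = phi_1 gamma(1) + phi_2 gamma(2) + c_0
  (E1) gamma(1) = phi_1 gamma(0) + phi_2 gamma(1) + c_1
  (E2) gamma(2) = phi_1 gamma(1) + phi_2 gamma(0)
From (E1): gamma(1) = A gamma(0) + B with
  A = phi_1 / (1 - phi_2) = 0.098 / 0.615 = 0.15935,   B = c_1 / (1 - phi_2) = 0.219 / 0.615 = 0.356098.
Insert (E2) into (E0): gamma(0) (1 - phi_2^2) = phi_1 (1 + phi_2) gamma(1) + c_0.
  phi_1 (1 + phi_2) = (0.098)(1.385) = 0.13573,   1 - phi_2^2 = 0.851775.
Replace gamma(1) by A gamma(0) + B and collect gamma(0):
  gamma(0) [0.851775 - (0.13573)(0.15935)] = (0.13573)(0.356098) + 1.069423
  gamma(0) * 0.830146 = 1.117756
  gamma(0) = 1.117756 / 0.830146 = 1.346456.
  gamma(1) = A gamma(0) + B = (0.15935)(1.346456) + (0.356098) = 0.570655.
  gamma(2) = phi_1 gamma(1) + phi_2 gamma(0) = (0.098)(0.570655) + (0.385)(1.346456) = 0.57431.
Therefore gamma(2) = 0.5743 (to 4 decimal places).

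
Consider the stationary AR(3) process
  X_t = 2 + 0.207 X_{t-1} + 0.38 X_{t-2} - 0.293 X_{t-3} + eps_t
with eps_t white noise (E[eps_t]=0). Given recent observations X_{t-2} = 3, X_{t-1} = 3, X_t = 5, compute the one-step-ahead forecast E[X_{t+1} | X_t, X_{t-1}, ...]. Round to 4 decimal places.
E[X_{t+1} \mid \mathcal F_t] = 3.2960

For an AR(p) model X_t = c + sum_i phi_i X_{t-i} + eps_t, the
one-step-ahead conditional mean is
  E[X_{t+1} | X_t, ...] = c + sum_i phi_i X_{t+1-i}.
Substitute known values:
  E[X_{t+1} | ...] = 2 + (0.207) * (5) + (0.38) * (3) + (-0.293) * (3)
                   = 3.2960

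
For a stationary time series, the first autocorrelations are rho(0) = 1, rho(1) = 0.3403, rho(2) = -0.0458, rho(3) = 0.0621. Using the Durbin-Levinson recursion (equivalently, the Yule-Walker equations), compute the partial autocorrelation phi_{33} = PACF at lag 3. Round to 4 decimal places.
\phi_{33} = 0.1670

The PACF at lag k is phi_{kk}, the last component of the solution
to the Yule-Walker system G_k phi = r_k where
  (G_k)_{ij} = rho(|i - j|), (r_k)_i = rho(i), i,j = 1..k.
Equivalently, Durbin-Levinson gives phi_{kk} iteratively:
  phi_{11} = rho(1)
  phi_{kk} = [rho(k) - sum_{j=1..k-1} phi_{k-1,j} rho(k-j)]
            / [1 - sum_{j=1..k-1} phi_{k-1,j} rho(j)],
  phi_{k,j} = phi_{k-1,j} - phi_{kk} phi_{k-1,k-j},  j = 1..k-1.
Step k = 1:
  phi_11 = rho(1) = 0.3403.
Step k = 2:
  phi_22 = [rho(2) - phi_11 rho(1)] / [1 - phi_11 rho(1)] = [-0.0458 - (0.3403)(0.3403)] / [1 - (0.3403)(0.3403)]
         = -0.16160409 / 0.88419591 = -0.18277.
  Update: phi_21 = phi_11 - phi_22 phi_11 = 0.3403 - (-0.18277)(0.3403) = 0.402496.
Step k = 3:
  phi_33 = [rho(3) - phi_21 rho(2) - phi_22 rho(1)] / [1 - phi_21 rho(1) - phi_22 rho(2)]
    numerator   = 0.0621 - (0.402496)(-0.0458) - (-0.18277)(0.3403) = 0.14273082
    denominator = 1 - (0.402496)(0.3403) - (-0.18277)(-0.0458) = 0.8546596
  phi_33 = 0.14273082 / 0.8546596 = 0.167.
Therefore phi_{33} = 0.1670.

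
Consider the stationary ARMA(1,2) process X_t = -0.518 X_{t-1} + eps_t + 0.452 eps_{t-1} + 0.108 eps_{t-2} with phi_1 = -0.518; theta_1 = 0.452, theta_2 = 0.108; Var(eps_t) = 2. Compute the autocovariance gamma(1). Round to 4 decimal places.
\gamma(1) = -0.1794

Multiply the model equation by X_{t-k} and take expectations. With theta_0 = psi_0 = 1 and psi_j the MA(infinity) weights, this gives
  gamma(k) - sum_i phi_i gamma(k-i) = c_k,
  c_k = sigma^2 * sum_{j=k..q} theta_j psi_{j-k}   (c_k = 0 for k > q),
using gamma(-m) = gamma(m).
psi-weights needed (psi_j = theta_j + sum_i phi_i psi_{j-i}):
  psi_1 = theta_1 + phi_1 = 0.452 + (-0.518) = -0.066
  psi_2 = theta_2 + phi_1 psi_1 = 0.108 + (-0.518)(-0.066) = 0.142188
Right-hand sides:
  c_0 = sigma^2 (1 + theta_1 psi_1 + theta_2 psi_2) = 2 * (1 + (0.452)(-0.066) + (0.108)(0.142188)) = 2 * 0.985524 = 1.971049
  c_1 = sigma^2 (theta_1 + theta_2 psi_1) = 2 * (0.452 + (0.108)(-0.066)) = 0.889744
  c_2 = sigma^2 theta_2 = 2 * (0.108) = 0.216
Equations for k = 0 and k = 1 (AR order 1):
  gamma(0) = phi_1 gamma(1) + c_0
  gamma(1) = phi_1 gamma(0) + c_1
Substituting the second into the first: gamma(0) (1 - phi_1^2) = c_0 + phi_1 c_1, so
  gamma(0) = (c_0 + phi_1 c_1) / (1 - phi_1^2) = (1.971049 + (-0.518)(0.889744)) / (1 - (-0.518)^2) = 1.510161 / 0.731676 = 2.063975.
  gamma(1) = phi_1 gamma(0) + c_1 = (-0.518)(2.063975) + (0.889744) = -0.179395.
Therefore gamma(1) = -0.1794 (to 4 decimal places).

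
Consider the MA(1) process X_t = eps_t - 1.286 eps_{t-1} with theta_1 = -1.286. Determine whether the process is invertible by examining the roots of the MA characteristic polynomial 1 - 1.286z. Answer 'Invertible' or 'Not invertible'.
\text{Not invertible}

The MA(q) characteristic polynomial is P(z) = 1 - 1.286z.
Invertibility requires all roots to lie outside the unit circle, i.e. |z| > 1 for every root.
This is linear in z: 1 + (-1.286) z = 0  =>  z = -1/(-1.286) = 0.777605,  |z| = 0.777605.
Moduli of all roots: 0.7776.
All moduli strictly greater than 1? No.
Verdict: Not invertible.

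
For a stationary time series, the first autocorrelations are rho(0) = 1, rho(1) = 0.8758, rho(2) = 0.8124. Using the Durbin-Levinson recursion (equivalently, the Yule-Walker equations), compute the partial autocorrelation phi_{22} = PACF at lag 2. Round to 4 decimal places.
\phi_{22} = 0.1948

The PACF at lag k is phi_{kk}, the last component of the solution
to the Yule-Walker system G_k phi = r_k where
  (G_k)_{ij} = rho(|i - j|), (r_k)_i = rho(i), i,j = 1..k.
Equivalently, Durbin-Levinson gives phi_{kk} iteratively:
  phi_{11} = rho(1)
  phi_{kk} = [rho(k) - sum_{j=1..k-1} phi_{k-1,j} rho(k-j)]
            / [1 - sum_{j=1..k-1} phi_{k-1,j} rho(j)],
  phi_{k,j} = phi_{k-1,j} - phi_{kk} phi_{k-1,k-j},  j = 1..k-1.
Step k = 1:
  phi_11 = rho(1) = 0.8758.
Step k = 2:
  phi_22 = [rho(2) - phi_11 rho(1)] / [1 - phi_11 rho(1)] = [0.8124 - (0.8758)(0.8758)] / [1 - (0.8758)(0.8758)]
         = 0.04537436 / 0.23297436 = 0.1948.
Therefore phi_{22} = 0.1948.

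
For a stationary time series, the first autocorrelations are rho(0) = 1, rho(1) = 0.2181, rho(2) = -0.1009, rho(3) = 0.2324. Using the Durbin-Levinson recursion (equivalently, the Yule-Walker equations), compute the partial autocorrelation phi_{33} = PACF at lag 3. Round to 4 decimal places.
\phi_{33} = 0.3140

The PACF at lag k is phi_{kk}, the last component of the solution
to the Yule-Walker system G_k phi = r_k where
  (G_k)_{ij} = rho(|i - j|), (r_k)_i = rho(i), i,j = 1..k.
Equivalently, Durbin-Levinson gives phi_{kk} iteratively:
  phi_{11} = rho(1)
  phi_{kk} = [rho(k) - sum_{j=1..k-1} phi_{k-1,j} rho(k-j)]
            / [1 - sum_{j=1..k-1} phi_{k-1,j} rho(j)],
  phi_{k,j} = phi_{k-1,j} - phi_{kk} phi_{k-1,k-j},  j = 1..k-1.
Step k = 1:
  phi_11 = rho(1) = 0.2181.
Step k = 2:
  phi_22 = [rho(2) - phi_11 rho(1)] / [1 - phi_11 rho(1)] = [-0.1009 - (0.2181)(0.2181)] / [1 - (0.2181)(0.2181)]
         = -0.14846761 / 0.95243239 = -0.155883.
  Update: phi_21 = phi_11 - phi_22 phi_11 = 0.2181 - (-0.155883)(0.2181) = 0.252098.
Step k = 3:
  phi_33 = [rho(3) - phi_21 rho(2) - phi_22 rho(1)] / [1 - phi_21 rho(1) - phi_22 rho(2)]
    numerator   = 0.2324 - (0.252098)(-0.1009) - (-0.155883)(0.2181) = 0.29183468
    denominator = 1 - (0.252098)(0.2181) - (-0.155883)(-0.1009) = 0.92928888
  phi_33 = 0.29183468 / 0.92928888 = 0.314.
Therefore phi_{33} = 0.3140.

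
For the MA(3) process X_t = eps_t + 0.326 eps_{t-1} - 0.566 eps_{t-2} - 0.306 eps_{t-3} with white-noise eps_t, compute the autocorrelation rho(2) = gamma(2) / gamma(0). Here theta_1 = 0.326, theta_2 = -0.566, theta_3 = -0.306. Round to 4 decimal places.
\rho(2) = -0.4379

For an MA(q) process with theta_0 = 1, the autocovariance is
  gamma(k) = sigma^2 * sum_{i=0..q-k} theta_i * theta_{i+k},
and rho(k) = gamma(k) / gamma(0). Sigma^2 cancels.
  numerator   = (1)*(-0.566) + (0.326)*(-0.306) = -0.665756.
  denominator = (1)^2 + (0.326)^2 + (-0.566)^2 + (-0.306)^2 = 1.520268.
  rho(2) = -0.665756 / 1.520268 = -0.4379.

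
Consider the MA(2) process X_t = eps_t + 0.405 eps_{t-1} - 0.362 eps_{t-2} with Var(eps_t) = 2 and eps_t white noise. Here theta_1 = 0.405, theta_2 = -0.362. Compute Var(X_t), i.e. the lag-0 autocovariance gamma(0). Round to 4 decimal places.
\gamma(0) = 2.5901

For an MA(q) process X_t = eps_t + sum_i theta_i eps_{t-i} with
Var(eps_t) = sigma^2, the variance is
  gamma(0) = sigma^2 * (1 + sum_i theta_i^2).
  sum_i theta_i^2 = (0.405)^2 + (-0.362)^2 = 0.164025 + 0.131044 = 0.295069.
  gamma(0) = 2 * (1 + 0.295069) = 2 * 1.295069 = 2.590138, which rounds to 2.5901.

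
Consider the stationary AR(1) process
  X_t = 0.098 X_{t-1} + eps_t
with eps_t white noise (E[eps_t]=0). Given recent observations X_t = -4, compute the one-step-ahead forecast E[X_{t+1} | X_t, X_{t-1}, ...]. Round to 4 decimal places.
E[X_{t+1} \mid \mathcal F_t] = -0.3920

For an AR(p) model X_t = c + sum_i phi_i X_{t-i} + eps_t, the
one-step-ahead conditional mean is
  E[X_{t+1} | X_t, ...] = c + sum_i phi_i X_{t+1-i}.
Substitute known values:
  E[X_{t+1} | ...] = (0.098) * (-4)
                   = -0.3920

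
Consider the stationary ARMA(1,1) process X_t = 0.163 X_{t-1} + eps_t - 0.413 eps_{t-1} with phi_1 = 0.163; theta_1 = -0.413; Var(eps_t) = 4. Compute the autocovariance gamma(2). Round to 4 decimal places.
\gamma(2) = -0.1562

Multiply the model equation by X_{t-k} and take expectations. With theta_0 = psi_0 = 1 and psi_j the MA(infinity) weights, this gives
  gamma(k) - sum_i phi_i gamma(k-i) = c_k,
  c_k = sigma^2 * sum_{j=k..q} theta_j psi_{j-k}   (c_k = 0 for k > q),
using gamma(-m) = gamma(m).
psi-weights needed (psi_j = theta_j + sum_i phi_i psi_{j-i}):
  psi_1 = theta_1 + phi_1 = -0.413 + (0.163) = -0.25
Right-hand sides:
  c_0 = sigma^2 (1 + theta_1 psi_1) = 4 * (1 + (-0.413)(-0.25)) = 4 * 1.10325 = 4.413
  c_1 = sigma^2 theta_1 = 4 * (-0.413) = -1.652
  c_2 = 0
Equations for k = 0 and k = 1 (AR order 1):
  gamma(0) = phi_1 gamma(1) + c_0
  gamma(1) = phi_1 gamma(0) + c_1
Substituting the second into the first: gamma(0) (1 - phi_1^2) = c_0 + phi_1 c_1, so
  gamma(0) = (c_0 + phi_1 c_1) / (1 - phi_1^2) = (4.413 + (0.163)(-1.652)) / (1 - (0.163)^2) = 4.143724 / 0.973431 = 4.256824.
  gamma(1) = phi_1 gamma(0) + c_1 = (0.163)(4.256824) + (-1.652) = -0.958138.
For k = 2 (> q): gamma(2) = phi_1 gamma(1) = (0.163)(-0.958138) = -0.156176.
Therefore gamma(2) = -0.1562 (to 4 decimal places).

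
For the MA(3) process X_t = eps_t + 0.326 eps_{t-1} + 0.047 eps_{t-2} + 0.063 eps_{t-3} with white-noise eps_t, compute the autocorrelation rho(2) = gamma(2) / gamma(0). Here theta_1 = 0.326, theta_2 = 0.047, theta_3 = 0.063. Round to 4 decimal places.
\rho(2) = 0.0607

For an MA(q) process with theta_0 = 1, the autocovariance is
  gamma(k) = sigma^2 * sum_{i=0..q-k} theta_i * theta_{i+k},
and rho(k) = gamma(k) / gamma(0). Sigma^2 cancels.
  numerator   = (1)*(0.047) + (0.326)*(0.063) = 0.067538.
  denominator = (1)^2 + (0.326)^2 + (0.047)^2 + (0.063)^2 = 1.112454.
  rho(2) = 0.067538 / 1.112454 = 0.0607.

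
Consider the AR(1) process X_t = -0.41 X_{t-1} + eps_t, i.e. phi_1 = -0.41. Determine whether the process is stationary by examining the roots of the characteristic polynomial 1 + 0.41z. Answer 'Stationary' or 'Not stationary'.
\text{Stationary}

The AR(p) characteristic polynomial is P(z) = 1 + 0.41z.
Stationarity requires all roots to lie outside the unit circle, i.e. |z| > 1 for every root.
This is linear in z: 1 + (0.41) z = 0  =>  z = -1/(0.41) = -2.439024,  |z| = 2.439024.
Moduli of all roots: 2.4390.
All moduli strictly greater than 1? Yes.
Verdict: Stationary.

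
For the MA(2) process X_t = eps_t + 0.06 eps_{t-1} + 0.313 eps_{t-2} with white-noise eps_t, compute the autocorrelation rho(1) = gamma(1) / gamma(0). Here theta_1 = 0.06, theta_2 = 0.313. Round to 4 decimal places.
\rho(1) = 0.0715

For an MA(q) process with theta_0 = 1, the autocovariance is
  gamma(k) = sigma^2 * sum_{i=0..q-k} theta_i * theta_{i+k},
and rho(k) = gamma(k) / gamma(0). Sigma^2 cancels.
  numerator   = (1)*(0.06) + (0.06)*(0.313) = 0.07878.
  denominator = (1)^2 + (0.06)^2 + (0.313)^2 = 1.101569.
  rho(1) = 0.07878 / 1.101569 = 0.0715.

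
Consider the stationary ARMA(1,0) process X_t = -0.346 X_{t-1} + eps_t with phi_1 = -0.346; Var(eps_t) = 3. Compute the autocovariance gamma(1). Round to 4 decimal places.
\gamma(1) = -1.1792

Multiply the model equation by X_{t-k} and take expectations. With theta_0 = psi_0 = 1 and psi_j the MA(infinity) weights, this gives
  gamma(k) - sum_i phi_i gamma(k-i) = c_k,
  c_k = sigma^2 * sum_{j=k..q} theta_j psi_{j-k}   (c_k = 0 for k > q),
using gamma(-m) = gamma(m).
Pure AR (q = 0): c_0 = sigma^2 = 3, c_k = 0 for k >= 1.
Equations for k = 0 and k = 1 (AR order 1):
  gamma(0) = phi_1 gamma(1) + c_0
  gamma(1) = phi_1 gamma(0) + c_1
Substituting the second into the first: gamma(0) (1 - phi_1^2) = c_0 + phi_1 c_1, so
  gamma(0) = c_0 / (1 - phi_1^2) = 3 / (1 - (-0.346)^2) = 3 / 0.880284 = 3.407991.
  gamma(1) = phi_1 gamma(0) = (-0.346)(3.407991) = -1.179165.
Therefore gamma(1) = -1.1792 (to 4 decimal places).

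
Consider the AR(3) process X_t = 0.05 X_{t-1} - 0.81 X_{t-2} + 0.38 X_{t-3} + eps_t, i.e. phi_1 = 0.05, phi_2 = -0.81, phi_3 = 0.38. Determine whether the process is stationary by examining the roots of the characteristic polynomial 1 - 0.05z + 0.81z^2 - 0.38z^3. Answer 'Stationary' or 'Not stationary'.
\text{Stationary}

The AR(p) characteristic polynomial is P(z) = 1 - 0.05z + 0.81z^2 - 0.38z^3.
Stationarity requires all roots to lie outside the unit circle, i.e. |z| > 1 for every root.
Degree 3: look for a simple real root z0 first, then factor out (1 - z/z0) and solve the remaining quadratic.
Testing z0 = 2.5: P(2.5) = 1 + (-0.05)(2.5) + (0.81)(2.5)^2 + (-0.38)(2.5)^3
  = 1 + (-0.125) + (5.0625) + (-5.9375) = 0.  So z_0 = 2.5 is a root, |z_0| = 2.5.
Divide out the factor (1 - 0.4 z) = (1 - z/z0) (since 1/z0 = 0.4):
  P(z) = (1 - 0.4 z)(1 + (0.35) z + (0.95) z^2)
  [check: z-coef 0.35 - (0.4) = -0.05; z^2-coef 0.95 - (0.4)(0.35) = 0.81; z^3-coef -(0.4)(0.95) = -0.38.]
Remaining roots from the quadratic factor 1 + (0.35) z + (0.95) z^2:
  Set 1 + (0.35) z + (0.95) z^2 = 0, i.e. a z^2 + b z + c = 0 with a = 0.95, b = 0.35, c = 1.
  Discriminant D = b^2 - 4ac = (0.35)^2 - 4*(0.95)*1 = 0.1225 - (3.8) = -3.6775.
  D < 0, so the roots are the complex-conjugate pair z = (-b +/- i sqrt(-D)) / (2a) = -0.1842 +/- 1.0093i.
  For a conjugate pair |z|^2 = z * conj(z) = (product of roots) = c/a = 1/(0.95) = 1.052632, so |z| = sqrt(1.052632) = 1.026 for both roots.
Moduli of all roots: 2.5000, 1.0260, 1.0260.
All moduli strictly greater than 1? Yes.
Verdict: Stationary.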